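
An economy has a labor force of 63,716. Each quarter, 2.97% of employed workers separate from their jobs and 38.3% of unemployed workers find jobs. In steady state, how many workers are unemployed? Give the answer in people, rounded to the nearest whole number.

About 4,585 are unemployed in steady state.

Steady-state unemployment rate u* = s/(s+f) = 2.97/(2.97+38.3) = 0.071965.
Unemployed = u* × labor force = 0.071965 × 63,716 ≈ 4,585.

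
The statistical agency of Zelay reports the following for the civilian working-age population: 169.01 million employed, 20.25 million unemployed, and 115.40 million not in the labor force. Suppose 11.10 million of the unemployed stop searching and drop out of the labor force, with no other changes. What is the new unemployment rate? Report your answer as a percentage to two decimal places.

New unemployment rate ≈ 5.14%.

Initially, labor force = 169.01 + 20.25 = 189.26 million, so u = 20.25/189.26 = 10.70%.
After the change, unemployed and labor force both fall by 11.10 → E = 169.01, U = 9.15, labor force = 178.16 million.
New unemployment rate = 9.15 / 178.16 = 5.14%.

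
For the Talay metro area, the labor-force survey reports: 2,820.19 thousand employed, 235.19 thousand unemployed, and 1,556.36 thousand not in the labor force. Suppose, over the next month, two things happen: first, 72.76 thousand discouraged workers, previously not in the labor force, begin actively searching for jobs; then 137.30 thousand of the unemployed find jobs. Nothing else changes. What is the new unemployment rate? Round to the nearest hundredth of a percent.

Initially, labor force = 2,820.19 + 235.19 = 3,055.38 thousand, so u = 235.19/3,055.38 = 7.70%.
After the first change, unemployed and labor force both rise by 72.76 → E = 2,820.19, U = 307.95, labor force = 3,128.14 thousand.
After the second change, unemployed falls and employed rises by 137.30; labor force unchanged → E = 2,957.49, U = 170.65, labor force = 3,128.14 thousand.
New unemployment rate = 170.65 / 3,128.14 = 5.46%.

New unemployment rate ≈ 5.46%.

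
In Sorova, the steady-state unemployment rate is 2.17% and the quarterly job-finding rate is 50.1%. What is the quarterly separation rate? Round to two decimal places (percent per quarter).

From u* = s/(s+f): s = u·f/(1−u).
s = 0.0217 × 50.1 / (1 − 0.0217) = 1.0872 / 0.9783 ≈ 1.11% per quarter.

Separation rate ≈ 1.11% per quarter.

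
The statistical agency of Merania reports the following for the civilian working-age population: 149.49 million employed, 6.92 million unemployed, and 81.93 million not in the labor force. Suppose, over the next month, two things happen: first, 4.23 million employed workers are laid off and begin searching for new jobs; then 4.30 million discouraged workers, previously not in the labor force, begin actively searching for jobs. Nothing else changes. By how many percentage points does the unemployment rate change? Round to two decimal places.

Initially, labor force = 149.49 + 6.92 = 156.41 million, so u = 6.92/156.41 = 4.42%.
After the first change, employed falls and unemployed rises by 4.23; labor force unchanged → E = 145.26, U = 11.15, labor force = 156.41 million.
After the second change, unemployed and labor force both rise by 4.30 → E = 145.26, U = 15.45, labor force = 160.71 million.
New unemployment rate = 15.45 / 160.71 = 9.61%.
Change = 9.61% − 4.42% = +5.19 percentage points.

The unemployment rate changes by +5.19 percentage points.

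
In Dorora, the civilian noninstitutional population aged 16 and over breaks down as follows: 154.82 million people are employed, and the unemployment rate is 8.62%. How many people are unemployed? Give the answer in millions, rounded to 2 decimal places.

Let U be the number unemployed. The labor force is E + U, and U/(E+U) = 0.0862.
So U = 0.0862 × 154.82 / (1 − 0.0862) = 13.3455 / 0.9138 ≈ 14.60 million.

About 14.60 million are unemployed.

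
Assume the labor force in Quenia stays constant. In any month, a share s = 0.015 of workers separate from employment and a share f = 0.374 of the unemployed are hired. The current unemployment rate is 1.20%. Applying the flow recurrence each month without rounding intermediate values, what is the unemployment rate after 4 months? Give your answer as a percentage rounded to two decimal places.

Unemployment rate after four months ≈ 3.49%.

With a fixed labor force, u_{t+1} = u_t + s·(1−u_t) − f·u_t = u_t·(1−s−f) + s.
Here 1−s−f = 0.611 and s = 0.015.
u_1 = 0.012000 × 0.611 + 0.015 = 0.022332.
u_2 = 0.022332 × 0.611 + 0.015 = 0.028645.
u_3 = 0.028645 × 0.611 + 0.015 = 0.032502.
u_4 = 0.032502 × 0.611 + 0.015 = 0.034859.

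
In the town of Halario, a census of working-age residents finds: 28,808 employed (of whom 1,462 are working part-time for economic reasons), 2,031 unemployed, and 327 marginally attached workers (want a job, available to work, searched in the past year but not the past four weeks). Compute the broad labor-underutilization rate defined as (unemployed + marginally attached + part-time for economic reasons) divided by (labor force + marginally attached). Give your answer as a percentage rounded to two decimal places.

Broad underutilization rate ≈ 12.26%.

Labor force = 28,808 + 2,031 = 30,839.
Numerator = 2,031 + 327 + 1,462 = 3,820.
Denominator = 30,839 + 327 = 31,166.
Broad rate = 3,820 / 31,166 = 12.26%.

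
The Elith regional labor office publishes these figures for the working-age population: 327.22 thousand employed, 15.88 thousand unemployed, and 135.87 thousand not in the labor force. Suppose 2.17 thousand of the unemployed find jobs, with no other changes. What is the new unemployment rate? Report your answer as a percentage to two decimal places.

Initially, labor force = 327.22 + 15.88 = 343.10 thousand, so u = 15.88/343.10 = 4.63%.
After the change, unemployed falls and employed rises by 2.17; labor force unchanged → E = 329.39, U = 13.71, labor force = 343.10 thousand.
New unemployment rate = 13.71 / 343.10 = 4.00%.

New unemployment rate ≈ 4.00%.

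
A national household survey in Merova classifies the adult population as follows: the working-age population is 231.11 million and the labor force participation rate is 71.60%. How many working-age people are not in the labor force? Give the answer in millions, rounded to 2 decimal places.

About 65.64 million are not in the labor force.

Share not in the labor force = 1 − 0.7160 = 0.2840.
Not in labor force = 0.2840 × 231.11 ≈ 65.64 million.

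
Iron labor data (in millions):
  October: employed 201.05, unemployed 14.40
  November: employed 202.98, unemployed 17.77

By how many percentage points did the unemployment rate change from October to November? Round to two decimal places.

The unemployment rate changed by +1.37 percentage points.

October: labor force = 201.05 + 14.40 = 215.45; u = 14.40/215.45 = 6.68%.
November: labor force = 202.98 + 17.77 = 220.75; u = 17.77/220.75 = 8.05%.
Change = 8.05% − 6.68% = +1.37 pp.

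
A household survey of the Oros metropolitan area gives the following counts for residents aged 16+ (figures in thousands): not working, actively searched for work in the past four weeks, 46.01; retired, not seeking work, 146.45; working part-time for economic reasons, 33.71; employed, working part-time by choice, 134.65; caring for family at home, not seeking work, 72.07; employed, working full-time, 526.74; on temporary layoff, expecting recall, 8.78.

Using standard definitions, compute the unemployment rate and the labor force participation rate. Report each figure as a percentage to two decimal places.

Employed = 33.71 + 134.65 + 526.74 = 695.10 thousand (anyone who worked, including part-time for economic reasons, counts as employed).
Unemployed = 46.01 + 8.78 = 54.79 thousand (jobless and actively searching, or on temporary layoff).
Labor force = 695.10 + 54.79 = 749.89 thousand.
Not in labor force = 146.45 + 72.07 = 218.52 thousand (those not working and not actively searching are outside the labor force).
Civilian working-age population = 749.89 + 218.52 = 968.41 thousand.
Unemployment rate = 54.79 / 749.89 = 7.31%.
Labor force participation rate = 749.89 / 968.41 = 77.44%.

Unemployment rate ≈ 7.31%; labor force participation rate ≈ 77.44%.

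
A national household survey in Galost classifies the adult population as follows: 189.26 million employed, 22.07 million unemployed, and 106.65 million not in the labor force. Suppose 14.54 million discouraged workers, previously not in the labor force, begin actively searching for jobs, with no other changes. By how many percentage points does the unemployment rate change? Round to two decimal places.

Initially, labor force = 189.26 + 22.07 = 211.33 million, so u = 22.07/211.33 = 10.44%.
After the change, unemployed and labor force both rise by 14.54 → E = 189.26, U = 36.61, labor force = 225.87 million.
New unemployment rate = 36.61 / 225.87 = 16.21%.
Change = 16.21% − 10.44% = +5.77 percentage points.

The unemployment rate changes by +5.77 percentage points.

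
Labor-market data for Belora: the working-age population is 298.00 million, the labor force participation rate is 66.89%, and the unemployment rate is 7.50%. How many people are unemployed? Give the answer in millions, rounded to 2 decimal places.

About 14.95 million are unemployed.

Labor force = 0.6689 × 298.00 = 199.33 million.
Unemployed = 0.0750 × 199.33 ≈ 14.95 million.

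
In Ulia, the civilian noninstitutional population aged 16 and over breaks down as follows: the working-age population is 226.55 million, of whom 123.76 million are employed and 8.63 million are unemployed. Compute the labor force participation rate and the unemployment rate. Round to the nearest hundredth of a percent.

Labor force participation rate ≈ 58.44%; unemployment rate ≈ 6.52%.

Labor force = employed + unemployed = 123.76 + 8.63 = 132.39 million.
Unemployment rate = 8.63 / 132.39 = 6.52%.
Labor force participation rate = 132.39 / 226.55 = 58.44%.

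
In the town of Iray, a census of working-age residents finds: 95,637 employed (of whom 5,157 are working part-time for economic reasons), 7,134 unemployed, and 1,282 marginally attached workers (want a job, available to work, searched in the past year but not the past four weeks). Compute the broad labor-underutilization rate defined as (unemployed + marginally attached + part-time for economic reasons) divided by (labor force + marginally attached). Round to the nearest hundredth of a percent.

Labor force = 95,637 + 7,134 = 102,771.
Numerator = 7,134 + 1,282 + 5,157 = 13,573.
Denominator = 102,771 + 1,282 = 104,053.
Broad rate = 13,573 / 104,053 = 13.04%.

Broad underutilization rate ≈ 13.04%.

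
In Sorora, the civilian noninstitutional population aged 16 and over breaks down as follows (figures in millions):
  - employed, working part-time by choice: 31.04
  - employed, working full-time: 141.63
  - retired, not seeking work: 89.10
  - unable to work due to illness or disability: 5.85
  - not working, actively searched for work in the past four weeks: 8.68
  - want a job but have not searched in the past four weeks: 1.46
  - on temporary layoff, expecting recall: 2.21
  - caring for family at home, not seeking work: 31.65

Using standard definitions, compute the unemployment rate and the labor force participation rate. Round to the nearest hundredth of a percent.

Unemployment rate ≈ 5.93%; labor force participation rate ≈ 58.91%.

Employed = 31.04 + 141.63 = 172.67 million.
Unemployed = 8.68 + 2.21 = 10.89 million (jobless and actively searching, or on temporary layoff).
Labor force = 172.67 + 10.89 = 183.56 million.
Not in labor force = 89.10 + 5.85 + 1.46 + 31.65 = 128.06 million (those not working and not actively searching are outside the labor force — including those who want a job but have given up searching).
Civilian working-age population = 183.56 + 128.06 = 311.62 million.
Unemployment rate = 10.89 / 183.56 = 5.93%.
Labor force participation rate = 183.56 / 311.62 = 58.91%.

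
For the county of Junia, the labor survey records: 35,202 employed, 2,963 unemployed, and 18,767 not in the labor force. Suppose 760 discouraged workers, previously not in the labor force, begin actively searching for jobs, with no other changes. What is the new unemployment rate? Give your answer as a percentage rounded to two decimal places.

Initially, labor force = 35,202 + 2,963 = 38,165, so u = 2,963/38,165 = 7.76%.
After the change, unemployed and labor force both rise by 760 → E = 35,202, U = 3,723, labor force = 38,925.
New unemployment rate = 3,723 / 38,925 = 9.56%.

New unemployment rate ≈ 9.56%.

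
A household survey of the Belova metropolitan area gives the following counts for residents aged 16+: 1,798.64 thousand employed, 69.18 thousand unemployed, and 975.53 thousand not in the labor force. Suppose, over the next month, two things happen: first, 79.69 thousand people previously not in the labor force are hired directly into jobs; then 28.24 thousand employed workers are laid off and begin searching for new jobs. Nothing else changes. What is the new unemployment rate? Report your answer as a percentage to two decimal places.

Initially, labor force = 1,798.64 + 69.18 = 1,867.82 thousand, so u = 69.18/1,867.82 = 3.70%.
After the first change, employed and labor force both rise by 79.69; unemployed unchanged → E = 1,878.33, U = 69.18, labor force = 1,947.51 thousand.
After the second change, employed falls and unemployed rises by 28.24; labor force unchanged → E = 1,850.09, U = 97.42, labor force = 1,947.51 thousand.
New unemployment rate = 97.42 / 1,947.51 = 5.00%.

New unemployment rate ≈ 5.00%.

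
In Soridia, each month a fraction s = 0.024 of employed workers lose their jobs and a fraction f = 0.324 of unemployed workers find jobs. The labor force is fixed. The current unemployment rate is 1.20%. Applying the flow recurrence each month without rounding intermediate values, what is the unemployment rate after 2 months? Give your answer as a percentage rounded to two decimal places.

With a fixed labor force, u_{t+1} = u_t + s·(1−u_t) − f·u_t = u_t·(1−s−f) + s.
Here 1−s−f = 0.652 and s = 0.024.
u_1 = 0.012000 × 0.652 + 0.024 = 0.031824.
u_2 = 0.031824 × 0.652 + 0.024 = 0.044749.

Unemployment rate after two months ≈ 4.47%.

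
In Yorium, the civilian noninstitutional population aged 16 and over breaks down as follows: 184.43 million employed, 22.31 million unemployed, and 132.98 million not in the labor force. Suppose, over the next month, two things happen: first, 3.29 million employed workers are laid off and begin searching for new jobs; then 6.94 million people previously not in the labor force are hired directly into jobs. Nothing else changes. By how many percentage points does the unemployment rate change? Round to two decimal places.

The unemployment rate changes by +1.19 percentage points.

Initially, labor force = 184.43 + 22.31 = 206.74 million, so u = 22.31/206.74 = 10.79%.
After the first change, employed falls and unemployed rises by 3.29; labor force unchanged → E = 181.14, U = 25.60, labor force = 206.74 million.
After the second change, employed and labor force both rise by 6.94; unemployed unchanged → E = 188.08, U = 25.60, labor force = 213.68 million.
New unemployment rate = 25.60 / 213.68 = 11.98%.
Change = 11.98% − 10.79% = +1.19 percentage points.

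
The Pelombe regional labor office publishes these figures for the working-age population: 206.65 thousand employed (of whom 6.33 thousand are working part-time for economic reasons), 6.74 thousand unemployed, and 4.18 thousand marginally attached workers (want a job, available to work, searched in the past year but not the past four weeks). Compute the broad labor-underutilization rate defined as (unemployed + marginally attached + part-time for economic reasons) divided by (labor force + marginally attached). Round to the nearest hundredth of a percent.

Broad underutilization rate ≈ 7.93%.

Labor force = 206.65 + 6.74 = 213.39 thousand.
Numerator = 6.74 + 4.18 + 6.33 = 17.25 thousand.
Denominator = 213.39 + 4.18 = 217.57 thousand.
Broad rate = 17.25 / 217.57 = 7.93%.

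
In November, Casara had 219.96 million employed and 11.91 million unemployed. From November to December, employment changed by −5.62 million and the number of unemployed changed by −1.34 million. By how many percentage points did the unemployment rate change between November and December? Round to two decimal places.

The unemployment rate changed by −0.44 percentage points.

November: labor force = 219.96 + 11.91 = 231.87; u = 11.91/231.87 = 5.14%.
December: labor force = 214.34 + 10.57 = 224.91; u = 10.57/224.91 = 4.70%.
Change = 4.70% − 5.14% = −0.44 pp.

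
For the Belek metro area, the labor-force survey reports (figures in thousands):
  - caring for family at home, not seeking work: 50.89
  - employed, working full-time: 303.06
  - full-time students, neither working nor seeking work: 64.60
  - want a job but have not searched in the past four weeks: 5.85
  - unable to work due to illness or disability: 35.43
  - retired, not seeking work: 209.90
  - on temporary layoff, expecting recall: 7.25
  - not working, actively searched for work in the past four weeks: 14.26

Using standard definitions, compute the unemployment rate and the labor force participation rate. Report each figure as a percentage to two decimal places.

Unemployment rate ≈ 6.63%; labor force participation rate ≈ 46.95%.

Employed = 303.06 thousand.
Unemployed = 7.25 + 14.26 = 21.51 thousand (jobless and actively searching, or on temporary layoff).
Labor force = 303.06 + 21.51 = 324.57 thousand.
Not in labor force = 50.89 + 64.60 + 5.85 + 35.43 + 209.90 = 366.67 thousand (those not working and not actively searching are outside the labor force — including those who want a job but have given up searching).
Civilian working-age population = 324.57 + 366.67 = 691.24 thousand.
Unemployment rate = 21.51 / 324.57 = 6.63%.
Labor force participation rate = 324.57 / 691.24 = 46.95%.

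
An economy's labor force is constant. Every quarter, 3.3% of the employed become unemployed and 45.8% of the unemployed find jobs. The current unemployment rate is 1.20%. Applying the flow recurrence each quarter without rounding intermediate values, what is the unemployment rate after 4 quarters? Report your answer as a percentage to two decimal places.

Unemployment rate after four quarters ≈ 6.35%.

With a fixed labor force, u_{t+1} = u_t + s·(1−u_t) − f·u_t = u_t·(1−s−f) + s.
Here 1−s−f = 0.509 and s = 0.033.
u_1 = 0.012000 × 0.509 + 0.033 = 0.039108.
u_2 = 0.039108 × 0.509 + 0.033 = 0.052906.
u_3 = 0.052906 × 0.509 + 0.033 = 0.059929.
u_4 = 0.059929 × 0.509 + 0.033 = 0.063504.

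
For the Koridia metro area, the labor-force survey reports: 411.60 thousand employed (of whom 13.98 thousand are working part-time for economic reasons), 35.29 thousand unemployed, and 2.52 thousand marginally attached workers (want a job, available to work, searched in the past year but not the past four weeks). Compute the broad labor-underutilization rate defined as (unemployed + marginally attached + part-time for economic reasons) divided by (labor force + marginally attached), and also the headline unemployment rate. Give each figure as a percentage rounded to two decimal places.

Labor force = 411.60 + 35.29 = 446.89 thousand.
Numerator = 35.29 + 2.52 + 13.98 = 51.79 thousand.
Denominator = 446.89 + 2.52 = 449.41 thousand.
Broad rate = 51.79 / 449.41 = 11.52%.
Headline unemployment rate = 35.29 / 446.89 = 7.90%.

Broad underutilization rate ≈ 11.52%; headline unemployment rate ≈ 7.90%.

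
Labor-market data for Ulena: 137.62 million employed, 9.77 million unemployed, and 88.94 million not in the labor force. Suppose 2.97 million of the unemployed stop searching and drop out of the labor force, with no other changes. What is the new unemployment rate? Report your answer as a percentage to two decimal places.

New unemployment rate ≈ 4.71%.

Initially, labor force = 137.62 + 9.77 = 147.39 million, so u = 9.77/147.39 = 6.63%.
After the change, unemployed and labor force both fall by 2.97 → E = 137.62, U = 6.80, labor force = 144.42 million.
New unemployment rate = 6.80 / 144.42 = 4.71%.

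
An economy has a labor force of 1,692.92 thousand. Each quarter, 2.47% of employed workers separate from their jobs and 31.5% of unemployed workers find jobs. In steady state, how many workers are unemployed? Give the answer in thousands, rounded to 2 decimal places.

About 123.09 thousand are unemployed in steady state.

Steady-state unemployment rate u* = s/(s+f) = 2.47/(2.47+31.5) = 0.072711.
Unemployed = u* × labor force = 0.072711 × 1,692.92 ≈ 123.09 thousand.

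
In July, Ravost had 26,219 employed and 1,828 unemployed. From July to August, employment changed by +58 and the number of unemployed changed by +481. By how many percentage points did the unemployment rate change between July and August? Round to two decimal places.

July: labor force = 26,219 + 1,828 = 28,047; u = 1,828/28,047 = 6.52%.
August: labor force = 26,277 + 2,309 = 28,586; u = 2,309/28,586 = 8.08%.
Change = 8.08% − 6.52% = +1.56 pp.

The unemployment rate changed by +1.56 percentage points.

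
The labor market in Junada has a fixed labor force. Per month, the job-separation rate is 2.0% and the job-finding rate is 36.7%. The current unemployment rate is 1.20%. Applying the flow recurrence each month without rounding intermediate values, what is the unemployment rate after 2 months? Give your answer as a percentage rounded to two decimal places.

Unemployment rate after two months ≈ 3.68%.

With a fixed labor force, u_{t+1} = u_t + s·(1−u_t) − f·u_t = u_t·(1−s−f) + s.
Here 1−s−f = 0.613 and s = 0.020.
u_1 = 0.012000 × 0.613 + 0.020 = 0.027356.
u_2 = 0.027356 × 0.613 + 0.020 = 0.036769.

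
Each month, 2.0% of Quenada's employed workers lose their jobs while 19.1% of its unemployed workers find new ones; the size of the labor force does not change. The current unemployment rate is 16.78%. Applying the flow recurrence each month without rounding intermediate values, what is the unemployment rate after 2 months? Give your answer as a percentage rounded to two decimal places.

With a fixed labor force, u_{t+1} = u_t + s·(1−u_t) − f·u_t = u_t·(1−s−f) + s.
Here 1−s−f = 0.789 and s = 0.020.
u_1 = 0.167800 × 0.789 + 0.020 = 0.152394.
u_2 = 0.152394 × 0.789 + 0.020 = 0.140239.

Unemployment rate after two months ≈ 14.02%.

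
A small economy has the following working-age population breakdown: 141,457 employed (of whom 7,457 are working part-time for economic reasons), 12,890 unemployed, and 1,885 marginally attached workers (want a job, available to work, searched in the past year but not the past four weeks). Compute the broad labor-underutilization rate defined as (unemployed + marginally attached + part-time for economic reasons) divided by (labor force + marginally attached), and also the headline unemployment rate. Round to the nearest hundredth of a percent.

Labor force = 141,457 + 12,890 = 154,347.
Numerator = 12,890 + 1,885 + 7,457 = 22,232.
Denominator = 154,347 + 1,885 = 156,232.
Broad rate = 22,232 / 156,232 = 14.23%.
Headline unemployment rate = 12,890 / 154,347 = 8.35%.

Broad underutilization rate ≈ 14.23%; headline unemployment rate ≈ 8.35%.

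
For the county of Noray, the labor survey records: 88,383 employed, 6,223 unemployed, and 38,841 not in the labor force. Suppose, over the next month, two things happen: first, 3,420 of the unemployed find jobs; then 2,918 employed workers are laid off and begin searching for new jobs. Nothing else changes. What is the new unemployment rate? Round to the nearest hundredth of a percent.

Initially, labor force = 88,383 + 6,223 = 94,606, so u = 6,223/94,606 = 6.58%.
After the first change, unemployed falls and employed rises by 3,420; labor force unchanged → E = 91,803, U = 2,803, labor force = 94,606.
After the second change, employed falls and unemployed rises by 2,918; labor force unchanged → E = 88,885, U = 5,721, labor force = 94,606.
New unemployment rate = 5,721 / 94,606 = 6.05%.

New unemployment rate ≈ 6.05%.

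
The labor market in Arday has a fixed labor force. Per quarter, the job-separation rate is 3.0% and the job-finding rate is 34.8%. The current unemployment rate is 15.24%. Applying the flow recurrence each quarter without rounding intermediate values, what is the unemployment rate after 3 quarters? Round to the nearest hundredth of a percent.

With a fixed labor force, u_{t+1} = u_t + s·(1−u_t) − f·u_t = u_t·(1−s−f) + s.
Here 1−s−f = 0.622 and s = 0.030.
u_1 = 0.152400 × 0.622 + 0.030 = 0.124793.
u_2 = 0.124793 × 0.622 + 0.030 = 0.107621.
u_3 = 0.107621 × 0.622 + 0.030 = 0.096940.

Unemployment rate after three quarters ≈ 9.69%.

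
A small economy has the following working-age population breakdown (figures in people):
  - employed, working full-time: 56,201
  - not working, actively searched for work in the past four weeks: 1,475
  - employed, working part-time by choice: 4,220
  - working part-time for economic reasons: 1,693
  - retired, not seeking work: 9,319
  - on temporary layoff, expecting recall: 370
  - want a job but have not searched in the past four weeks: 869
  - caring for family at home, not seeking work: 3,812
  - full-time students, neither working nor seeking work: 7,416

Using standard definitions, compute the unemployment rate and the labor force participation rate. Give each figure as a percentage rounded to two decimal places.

Unemployment rate ≈ 2.88%; labor force participation rate ≈ 74.92%.

Employed = 56,201 + 4,220 + 1,693 = 62,114 (anyone who worked, including part-time for economic reasons, counts as employed).
Unemployed = 1,475 + 370 = 1,845 (jobless and actively searching, or on temporary layoff).
Labor force = 62,114 + 1,845 = 63,959.
Not in labor force = 9,319 + 869 + 3,812 + 7,416 = 21,416 (those not working and not actively searching are outside the labor force — including those who want a job but have given up searching).
Civilian working-age population = 63,959 + 21,416 = 85,375.
Unemployment rate = 1,845 / 63,959 = 2.88%.
Labor force participation rate = 63,959 / 85,375 = 74.92%.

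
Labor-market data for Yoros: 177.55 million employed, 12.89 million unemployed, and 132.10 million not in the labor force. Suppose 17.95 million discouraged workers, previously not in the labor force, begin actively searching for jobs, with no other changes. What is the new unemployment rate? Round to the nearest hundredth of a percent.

New unemployment rate ≈ 14.80%.

Initially, labor force = 177.55 + 12.89 = 190.44 million, so u = 12.89/190.44 = 6.77%.
After the change, unemployed and labor force both rise by 17.95 → E = 177.55, U = 30.84, labor force = 208.39 million.
New unemployment rate = 30.84 / 208.39 = 14.80%.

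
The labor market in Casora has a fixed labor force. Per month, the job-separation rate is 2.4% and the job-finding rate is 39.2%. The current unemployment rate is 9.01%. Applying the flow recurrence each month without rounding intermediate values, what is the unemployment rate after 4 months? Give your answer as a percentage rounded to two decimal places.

With a fixed labor force, u_{t+1} = u_t + s·(1−u_t) − f·u_t = u_t·(1−s−f) + s.
Here 1−s−f = 0.584 and s = 0.024.
u_1 = 0.090100 × 0.584 + 0.024 = 0.076618.
u_2 = 0.076618 × 0.584 + 0.024 = 0.068745.
u_3 = 0.068745 × 0.584 + 0.024 = 0.064147.
u_4 = 0.064147 × 0.584 + 0.024 = 0.061462.

Unemployment rate after four months ≈ 6.15%.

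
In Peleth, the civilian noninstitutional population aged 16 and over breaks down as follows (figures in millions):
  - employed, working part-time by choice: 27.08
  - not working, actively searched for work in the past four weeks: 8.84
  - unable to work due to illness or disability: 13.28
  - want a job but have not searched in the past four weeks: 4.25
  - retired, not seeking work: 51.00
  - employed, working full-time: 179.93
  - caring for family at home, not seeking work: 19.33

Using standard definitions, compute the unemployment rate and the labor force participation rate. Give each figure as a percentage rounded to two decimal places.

Employed = 27.08 + 179.93 = 207.01 million.
Unemployed = 8.84 million.
Labor force = 207.01 + 8.84 = 215.85 million.
Not in labor force = 13.28 + 4.25 + 51.00 + 19.33 = 87.86 million (those not working and not actively searching are outside the labor force — including those who want a job but have given up searching).
Civilian working-age population = 215.85 + 87.86 = 303.71 million.
Unemployment rate = 8.84 / 215.85 = 4.10%.
Labor force participation rate = 215.85 / 303.71 = 71.07%.

Unemployment rate ≈ 4.10%; labor force participation rate ≈ 71.07%.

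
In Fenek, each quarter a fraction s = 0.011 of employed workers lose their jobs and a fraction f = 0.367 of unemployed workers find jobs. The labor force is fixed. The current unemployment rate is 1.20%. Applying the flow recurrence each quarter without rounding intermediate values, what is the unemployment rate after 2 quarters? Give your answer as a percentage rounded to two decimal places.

With a fixed labor force, u_{t+1} = u_t + s·(1−u_t) − f·u_t = u_t·(1−s−f) + s.
Here 1−s−f = 0.622 and s = 0.011.
u_1 = 0.012000 × 0.622 + 0.011 = 0.018464.
u_2 = 0.018464 × 0.622 + 0.011 = 0.022485.

Unemployment rate after two quarters ≈ 2.25%.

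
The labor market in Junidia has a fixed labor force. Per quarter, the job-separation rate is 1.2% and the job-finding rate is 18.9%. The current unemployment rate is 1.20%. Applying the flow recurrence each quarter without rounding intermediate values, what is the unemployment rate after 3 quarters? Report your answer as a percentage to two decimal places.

Unemployment rate after three quarters ≈ 3.54%.

With a fixed labor force, u_{t+1} = u_t + s·(1−u_t) − f·u_t = u_t·(1−s−f) + s.
Here 1−s−f = 0.799 and s = 0.012.
u_1 = 0.012000 × 0.799 + 0.012 = 0.021588.
u_2 = 0.021588 × 0.799 + 0.012 = 0.029249.
u_3 = 0.029249 × 0.799 + 0.012 = 0.035370.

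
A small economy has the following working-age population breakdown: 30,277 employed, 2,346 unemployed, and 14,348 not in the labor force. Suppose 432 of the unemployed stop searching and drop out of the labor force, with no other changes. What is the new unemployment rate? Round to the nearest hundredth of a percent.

New unemployment rate ≈ 5.95%.

Initially, labor force = 30,277 + 2,346 = 32,623, so u = 2,346/32,623 = 7.19%.
After the change, unemployed and labor force both fall by 432 → E = 30,277, U = 1,914, labor force = 32,191.
New unemployment rate = 1,914 / 32,191 = 5.95%.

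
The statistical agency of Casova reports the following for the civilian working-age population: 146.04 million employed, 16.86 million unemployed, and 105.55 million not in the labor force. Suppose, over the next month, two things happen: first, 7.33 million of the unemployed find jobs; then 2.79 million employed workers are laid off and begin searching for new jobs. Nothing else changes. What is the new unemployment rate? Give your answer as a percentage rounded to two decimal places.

New unemployment rate ≈ 7.56%.

Initially, labor force = 146.04 + 16.86 = 162.90 million, so u = 16.86/162.90 = 10.35%.
After the first change, unemployed falls and employed rises by 7.33; labor force unchanged → E = 153.37, U = 9.53, labor force = 162.90 million.
After the second change, employed falls and unemployed rises by 2.79; labor force unchanged → E = 150.58, U = 12.32, labor force = 162.90 million.
New unemployment rate = 12.32 / 162.90 = 7.56%.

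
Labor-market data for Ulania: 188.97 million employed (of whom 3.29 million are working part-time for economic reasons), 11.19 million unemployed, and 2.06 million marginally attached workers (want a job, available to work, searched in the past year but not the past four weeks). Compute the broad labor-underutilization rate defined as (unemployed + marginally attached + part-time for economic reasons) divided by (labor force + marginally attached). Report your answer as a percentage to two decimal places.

Broad underutilization rate ≈ 8.18%.

Labor force = 188.97 + 11.19 = 200.16 million.
Numerator = 11.19 + 2.06 + 3.29 = 16.54 million.
Denominator = 200.16 + 2.06 = 202.22 million.
Broad rate = 16.54 / 202.22 = 8.18%.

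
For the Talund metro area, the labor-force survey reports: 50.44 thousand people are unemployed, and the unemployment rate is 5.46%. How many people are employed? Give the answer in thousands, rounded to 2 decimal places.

About 873.37 thousand are employed.

Labor force = U / u = 50.44 / 0.0546 ≈ 923.81 thousand.
Employed = labor force − unemployed = 923.81 − 50.44 = 873.37 thousand.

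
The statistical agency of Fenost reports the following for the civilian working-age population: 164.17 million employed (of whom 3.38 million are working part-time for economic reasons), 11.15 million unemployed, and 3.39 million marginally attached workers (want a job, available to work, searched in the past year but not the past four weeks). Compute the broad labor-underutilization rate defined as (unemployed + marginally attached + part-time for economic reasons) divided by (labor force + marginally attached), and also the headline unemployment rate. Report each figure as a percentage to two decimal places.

Labor force = 164.17 + 11.15 = 175.32 million.
Numerator = 11.15 + 3.39 + 3.38 = 17.92 million.
Denominator = 175.32 + 3.39 = 178.71 million.
Broad rate = 17.92 / 178.71 = 10.03%.
Headline unemployment rate = 11.15 / 175.32 = 6.36%.

Broad underutilization rate ≈ 10.03%; headline unemployment rate ≈ 6.36%.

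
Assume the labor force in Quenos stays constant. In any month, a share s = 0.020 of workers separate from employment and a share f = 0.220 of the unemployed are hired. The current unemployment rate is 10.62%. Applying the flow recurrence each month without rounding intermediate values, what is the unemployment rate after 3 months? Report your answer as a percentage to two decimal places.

Unemployment rate after three months ≈ 9.34%.

With a fixed labor force, u_{t+1} = u_t + s·(1−u_t) − f·u_t = u_t·(1−s−f) + s.
Here 1−s−f = 0.760 and s = 0.020.
u_1 = 0.106200 × 0.760 + 0.020 = 0.100712.
u_2 = 0.100712 × 0.760 + 0.020 = 0.096541.
u_3 = 0.096541 × 0.760 + 0.020 = 0.093371.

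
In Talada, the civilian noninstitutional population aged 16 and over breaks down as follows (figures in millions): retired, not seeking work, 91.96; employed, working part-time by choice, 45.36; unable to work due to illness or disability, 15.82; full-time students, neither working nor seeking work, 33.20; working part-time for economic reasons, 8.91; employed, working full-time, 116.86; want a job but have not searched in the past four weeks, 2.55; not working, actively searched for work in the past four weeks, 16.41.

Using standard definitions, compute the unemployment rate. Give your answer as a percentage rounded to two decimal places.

Employed = 45.36 + 8.91 + 116.86 = 171.13 million (anyone who worked, including part-time for economic reasons, counts as employed).
Unemployed = 16.41 million.
Labor force = 171.13 + 16.41 = 187.54 million.
Unemployment rate = 16.41 / 187.54 = 8.75%.

Unemployment rate ≈ 8.75%.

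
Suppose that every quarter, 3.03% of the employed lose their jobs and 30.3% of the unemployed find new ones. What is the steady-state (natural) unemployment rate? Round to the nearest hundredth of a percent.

At steady state the flows balance: s·E = f·U, so U/(E+U) = s/(s+f).
u* = 3.03 / (3.03 + 30.3) = 3.03 / 33.33 = 9.09%.

Steady-state unemployment rate ≈ 9.09%.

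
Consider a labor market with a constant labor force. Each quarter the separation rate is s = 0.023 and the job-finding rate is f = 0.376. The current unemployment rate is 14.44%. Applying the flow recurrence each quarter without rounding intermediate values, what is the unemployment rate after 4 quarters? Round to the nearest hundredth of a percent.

Unemployment rate after four quarters ≈ 6.90%.

With a fixed labor force, u_{t+1} = u_t + s·(1−u_t) − f·u_t = u_t·(1−s−f) + s.
Here 1−s−f = 0.601 and s = 0.023.
u_1 = 0.144400 × 0.601 + 0.023 = 0.109784.
u_2 = 0.109784 × 0.601 + 0.023 = 0.088980.
u_3 = 0.088980 × 0.601 + 0.023 = 0.076477.
u_4 = 0.076477 × 0.601 + 0.023 = 0.068963.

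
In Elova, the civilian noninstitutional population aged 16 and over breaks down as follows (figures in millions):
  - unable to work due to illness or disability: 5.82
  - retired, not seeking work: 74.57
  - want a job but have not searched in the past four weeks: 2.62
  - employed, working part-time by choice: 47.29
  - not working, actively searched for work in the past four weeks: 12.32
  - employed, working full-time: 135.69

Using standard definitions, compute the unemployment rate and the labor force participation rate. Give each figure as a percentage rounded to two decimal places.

Employed = 47.29 + 135.69 = 182.98 million.
Unemployed = 12.32 million.
Labor force = 182.98 + 12.32 = 195.30 million.
Not in labor force = 5.82 + 74.57 + 2.62 = 83.01 million (those not working and not actively searching are outside the labor force — including those who want a job but have given up searching).
Civilian working-age population = 195.30 + 83.01 = 278.31 million.
Unemployment rate = 12.32 / 195.30 = 6.31%.
Labor force participation rate = 195.30 / 278.31 = 70.17%.

Unemployment rate ≈ 6.31%; labor force participation rate ≈ 70.17%.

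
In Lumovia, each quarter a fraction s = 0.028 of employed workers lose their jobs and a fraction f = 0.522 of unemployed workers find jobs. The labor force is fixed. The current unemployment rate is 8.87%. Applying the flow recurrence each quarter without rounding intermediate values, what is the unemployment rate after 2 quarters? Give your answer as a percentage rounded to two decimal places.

Unemployment rate after two quarters ≈ 5.86%.

With a fixed labor force, u_{t+1} = u_t + s·(1−u_t) − f·u_t = u_t·(1−s−f) + s.
Here 1−s−f = 0.450 and s = 0.028.
u_1 = 0.088700 × 0.450 + 0.028 = 0.067915.
u_2 = 0.067915 × 0.450 + 0.028 = 0.058562.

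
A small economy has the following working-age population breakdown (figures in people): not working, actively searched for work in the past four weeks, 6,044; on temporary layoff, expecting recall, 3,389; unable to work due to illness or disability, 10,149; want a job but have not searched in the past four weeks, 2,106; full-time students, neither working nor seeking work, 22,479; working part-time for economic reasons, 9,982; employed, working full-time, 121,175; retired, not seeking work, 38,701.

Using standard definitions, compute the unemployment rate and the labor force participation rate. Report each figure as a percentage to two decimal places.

Unemployment rate ≈ 6.71%; labor force participation rate ≈ 65.69%.

Employed = 9,982 + 121,175 = 131,157 (anyone who worked, including part-time for economic reasons, counts as employed).
Unemployed = 6,044 + 3,389 = 9,433 (jobless and actively searching, or on temporary layoff).
Labor force = 131,157 + 9,433 = 140,590.
Not in labor force = 10,149 + 2,106 + 22,479 + 38,701 = 73,435 (those not working and not actively searching are outside the labor force — including those who want a job but have given up searching).
Civilian working-age population = 140,590 + 73,435 = 214,025.
Unemployment rate = 9,433 / 140,590 = 6.71%.
Labor force participation rate = 140,590 / 214,025 = 65.69%.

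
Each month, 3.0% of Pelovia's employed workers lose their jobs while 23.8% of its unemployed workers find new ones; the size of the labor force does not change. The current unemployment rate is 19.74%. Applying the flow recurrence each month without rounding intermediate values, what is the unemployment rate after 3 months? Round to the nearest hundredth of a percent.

With a fixed labor force, u_{t+1} = u_t + s·(1−u_t) − f·u_t = u_t·(1−s−f) + s.
Here 1−s−f = 0.732 and s = 0.030.
u_1 = 0.197400 × 0.732 + 0.030 = 0.174497.
u_2 = 0.174497 × 0.732 + 0.030 = 0.157732.
u_3 = 0.157732 × 0.732 + 0.030 = 0.145460.

Unemployment rate after three months ≈ 14.55%.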